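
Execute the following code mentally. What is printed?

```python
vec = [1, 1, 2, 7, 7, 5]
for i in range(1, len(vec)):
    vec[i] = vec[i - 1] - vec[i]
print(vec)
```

i=1: vec[1] = 1-1 = 0 → [1, 0, 2, 7, 7, 5]
i=2: vec[2] = 0-2 = -2 → [1, 0, -2, 7, 7, 5]
i=3: vec[3] = (-2)-7 = -9 → [1, 0, -2, -9, 7, 5]
i=4: vec[4] = (-9)-7 = -16 → [1, 0, -2, -9, -16, 5]
i=5: vec[5] = (-16)-5 = -21 → [1, 0, -2, -9, -16, -21]

[1, 0, -2, -9, -16, -21]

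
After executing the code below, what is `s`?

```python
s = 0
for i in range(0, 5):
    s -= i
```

i=0: s = 0-0 = 0
i=1: s = 0-1 = -1
i=2: s = (-1)-2 = -3
i=3: s = (-3)-3 = -6
i=4: s = (-6)-4 = -10

-10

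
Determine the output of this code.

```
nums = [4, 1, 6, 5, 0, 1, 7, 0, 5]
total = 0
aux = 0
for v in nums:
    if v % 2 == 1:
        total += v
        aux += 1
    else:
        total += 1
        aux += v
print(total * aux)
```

345

v=4: not odd, total = 0+1 = 1; aux=4
v=1: odd, total = 1+1 = 2; aux=5
v=6: not odd, total = 2+1 = 3; aux=11
v=5: odd, total = 3+5 = 8; aux=12
v=0: not odd, total = 8+1 = 9; aux=12
v=1: odd, total = 9+1 = 10; aux=13
v=7: odd, total = 10+7 = 17; aux=14
v=0: not odd, total = 17+1 = 18; aux=14
v=5: odd, total = 18+5 = 23; aux=15
total*aux = 23*15 = 345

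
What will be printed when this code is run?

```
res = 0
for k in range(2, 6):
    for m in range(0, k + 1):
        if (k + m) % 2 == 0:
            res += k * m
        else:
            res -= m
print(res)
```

k=2,m=0: even sum, res = 0+0 = 0
k=2,m=1: odd sum, res = 0-1 = -1
k=2,m=2: even sum, res = (-1)+4 = 3
k=3,m=0: odd sum, res = 3-0 = 3
k=3,m=1: even sum, res = 3+3 = 6
k=3,m=2: odd sum, res = 6-2 = 4
k=3,m=3: even sum, res = 4+9 = 13
k=4,m=0: even sum, res = 13+0 = 13
k=4,m=1: odd sum, res = 13-1 = 12
k=4,m=2: even sum, res = 12+8 = 20
k=4,m=3: odd sum, res = 20-3 = 17
k=4,m=4: even sum, res = 17+16 = 33
k=5,m=0: odd sum, res = 33-0 = 33
k=5,m=1: even sum, res = 33+5 = 38
k=5,m=2: odd sum, res = 38-2 = 36
k=5,m=3: even sum, res = 36+15 = 51
k=5,m=4: odd sum, res = 51-4 = 47
k=5,m=5: even sum, res = 47+25 = 72

72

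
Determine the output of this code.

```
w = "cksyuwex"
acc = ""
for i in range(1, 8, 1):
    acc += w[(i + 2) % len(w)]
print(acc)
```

yuwexck

i=1: add w[3]='y' → 'y'
i=2: add w[4]='u' → 'yu'
i=3: add w[5]='w' → 'yuw'
i=4: add w[6]='e' → 'yuwe'
i=5: add w[7]='x' → 'yuwex'
i=6: add w[0]='c' → 'yuwexc'
i=7: add w[1]='k' → 'yuwexck'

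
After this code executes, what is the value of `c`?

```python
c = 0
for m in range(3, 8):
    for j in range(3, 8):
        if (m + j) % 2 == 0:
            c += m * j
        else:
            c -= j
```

m=3,j=3: even sum, c = 0+9 = 9
m=3,j=4: odd sum, c = 9-4 = 5
m=3,j=5: even sum, c = 5+15 = 20
m=3,j=6: odd sum, c = 20-6 = 14
m=3,j=7: even sum, c = 14+21 = 35
m=4,j=3: odd sum, c = 35-3 = 32
m=4,j=4: even sum, c = 32+16 = 48
m=4,j=5: odd sum, c = 48-5 = 43
m=4,j=6: even sum, c = 43+24 = 67
m=4,j=7: odd sum, c = 67-7 = 60
m=5,j=3: even sum, c = 60+15 = 75
m=5,j=4: odd sum, c = 75-4 = 71
m=5,j=5: even sum, c = 71+25 = 96
m=5,j=6: odd sum, c = 96-6 = 90
m=5,j=7: even sum, c = 90+35 = 125
m=6,j=3: odd sum, c = 125-3 = 122
m=6,j=4: even sum, c = 122+24 = 146
m=6,j=5: odd sum, c = 146-5 = 141
m=6,j=6: even sum, c = 141+36 = 177
m=6,j=7: odd sum, c = 177-7 = 170
m=7,j=3: even sum, c = 170+21 = 191
m=7,j=4: odd sum, c = 191-4 = 187
m=7,j=5: even sum, c = 187+35 = 222
m=7,j=6: odd sum, c = 222-6 = 216
m=7,j=7: even sum, c = 216+49 = 265

265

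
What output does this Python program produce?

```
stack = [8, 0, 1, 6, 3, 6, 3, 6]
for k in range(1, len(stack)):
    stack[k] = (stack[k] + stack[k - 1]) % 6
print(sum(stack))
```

22

k=1: stack[1] = (0+8)%6 = 2 → [8, 2, 1, 6, 3, 6, 3, 6]
k=2: stack[2] = (1+2)%6 = 3 → [8, 2, 3, 6, 3, 6, 3, 6]
k=3: stack[3] = (6+3)%6 = 3 → [8, 2, 3, 3, 3, 6, 3, 6]
k=4: stack[4] = (3+3)%6 = 0 → [8, 2, 3, 3, 0, 6, 3, 6]
k=5: stack[5] = (6+0)%6 = 0 → [8, 2, 3, 3, 0, 0, 3, 6]
k=6: stack[6] = (3+0)%6 = 3 → [8, 2, 3, 3, 0, 0, 3, 6]
k=7: stack[7] = (6+3)%6 = 3 → [8, 2, 3, 3, 0, 0, 3, 3]
sum = 22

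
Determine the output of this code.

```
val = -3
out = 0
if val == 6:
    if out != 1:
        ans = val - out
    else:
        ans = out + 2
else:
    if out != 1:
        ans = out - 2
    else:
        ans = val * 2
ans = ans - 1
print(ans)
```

-3

val=-3, out=0
val == 6 is False; out != 1 is True
→ ans = out - 2 = -2
ans = (-2)-1 = -3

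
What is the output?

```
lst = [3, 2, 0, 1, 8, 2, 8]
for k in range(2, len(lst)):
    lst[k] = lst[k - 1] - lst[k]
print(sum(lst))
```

-25

k=2: lst[2] = 2-0 = 2 → [3, 2, 2, 1, 8, 2, 8]
k=3: lst[3] = 2-1 = 1 → [3, 2, 2, 1, 8, 2, 8]
k=4: lst[4] = 1-8 = -7 → [3, 2, 2, 1, -7, 2, 8]
k=5: lst[5] = (-7)-2 = -9 → [3, 2, 2, 1, -7, -9, 8]
k=6: lst[6] = (-9)-8 = -17 → [3, 2, 2, 1, -7, -9, -17]
sum = -25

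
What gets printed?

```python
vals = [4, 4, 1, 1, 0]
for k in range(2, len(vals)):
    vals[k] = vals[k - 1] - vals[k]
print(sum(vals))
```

15

k=2: vals[2] = 4-1 = 3 → [4, 4, 3, 1, 0]
k=3: vals[3] = 3-1 = 2 → [4, 4, 3, 2, 0]
k=4: vals[4] = 2-0 = 2 → [4, 4, 3, 2, 2]
sum = 15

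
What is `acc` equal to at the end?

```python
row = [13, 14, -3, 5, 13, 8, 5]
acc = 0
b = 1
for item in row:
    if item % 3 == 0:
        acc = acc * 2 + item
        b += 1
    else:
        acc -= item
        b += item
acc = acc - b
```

item=13: not %3==0, acc = 0-13 = -13; b=14
item=14: not %3==0, acc = (-13)-14 = -27; b=28
item=-3: %3==0, acc = (-27)*2+(-3) = -57; b=29
item=5: not %3==0, acc = (-57)-5 = -62; b=34
item=13: not %3==0, acc = (-62)-13 = -75; b=47
item=8: not %3==0, acc = (-75)-8 = -83; b=55
item=5: not %3==0, acc = (-83)-5 = -88; b=60
acc-b = (-88)-60 = -148

-148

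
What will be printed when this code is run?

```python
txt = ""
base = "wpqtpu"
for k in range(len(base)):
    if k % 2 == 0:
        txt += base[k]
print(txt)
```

k=0: add 'w' → 'w'
k=1: skip
k=2: add 'q' → 'wq'
k=3: skip
k=4: add 'p' → 'wqp'
k=5: skip

wqp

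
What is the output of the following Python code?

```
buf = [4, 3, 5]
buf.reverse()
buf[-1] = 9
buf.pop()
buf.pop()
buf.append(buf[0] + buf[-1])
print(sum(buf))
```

reverse → [5, 3, 4]
buf[-1] = 9 → [5, 3, 9]
pop() removes 9 → [5, 3]
pop() removes 3 → [5]
append buf[0]+buf[-1] = 5+5 = 10 → [5, 10]
sum = 15

15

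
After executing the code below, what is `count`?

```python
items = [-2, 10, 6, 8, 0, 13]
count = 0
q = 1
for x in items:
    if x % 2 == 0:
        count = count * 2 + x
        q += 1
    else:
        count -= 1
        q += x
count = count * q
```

1653

x=-2: even, count = 0*2+(-2) = -2; q=2
x=10: even, count = (-2)*2+10 = 6; q=3
x=6: even, count = 6*2+6 = 18; q=4
x=8: even, count = 18*2+8 = 44; q=5
x=0: even, count = 44*2+0 = 88; q=6
x=13: not even, count = 88-1 = 87; q=19
count*q = 87*19 = 1653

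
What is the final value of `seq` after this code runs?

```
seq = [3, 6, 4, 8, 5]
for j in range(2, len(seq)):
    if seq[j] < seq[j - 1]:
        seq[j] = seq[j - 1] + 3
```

[3, 6, 9, 12, 15]

j=2: 4<6, seq[2] = 6+3 = 9 → [3, 6, 9, 8, 5]
j=3: 8<9, seq[3] = 9+3 = 12 → [3, 6, 9, 12, 5]
j=4: 5<12, seq[4] = 12+3 = 15 → [3, 6, 9, 12, 15]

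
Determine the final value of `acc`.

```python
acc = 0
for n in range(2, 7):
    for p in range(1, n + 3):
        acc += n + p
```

n=2,p=1: acc = 0+3 = 3
n=2,p=2: acc = 3+4 = 7
n=2,p=3: acc = 7+5 = 12
n=2,p=4: acc = 12+6 = 18
n=3,p=1: acc = 18+4 = 22
n=3,p=2: acc = 22+5 = 27
n=3,p=3: acc = 27+6 = 33
n=3,p=4: acc = 33+7 = 40
n=3,p=5: acc = 40+8 = 48
n=4,p=1: acc = 48+5 = 53
n=4,p=2: acc = 53+6 = 59
n=4,p=3: acc = 59+7 = 66
n=4,p=4: acc = 66+8 = 74
n=4,p=5: acc = 74+9 = 83
n=4,p=6: acc = 83+10 = 93
n=5,p=1: acc = 93+6 = 99
n=5,p=2: acc = 99+7 = 106
n=5,p=3: acc = 106+8 = 114
n=5,p=4: acc = 114+9 = 123
n=5,p=5: acc = 123+10 = 133
n=5,p=6: acc = 133+11 = 144
n=5,p=7: acc = 144+12 = 156
n=6,p=1: acc = 156+7 = 163
n=6,p=2: acc = 163+8 = 171
n=6,p=3: acc = 171+9 = 180
n=6,p=4: acc = 180+10 = 190
n=6,p=5: acc = 190+11 = 201
n=6,p=6: acc = 201+12 = 213
n=6,p=7: acc = 213+13 = 226
n=6,p=8: acc = 226+14 = 240

240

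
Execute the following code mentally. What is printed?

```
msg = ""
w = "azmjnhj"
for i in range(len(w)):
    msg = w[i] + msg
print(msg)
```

i=0: prepend 'a' → 'a'
i=1: prepend 'z' → 'za'
i=2: prepend 'm' → 'mza'
i=3: prepend 'j' → 'jmza'
i=4: prepend 'n' → 'njmza'
i=5: prepend 'h' → 'hnjmza'
i=6: prepend 'j' → 'jhnjmza'

jhnjmza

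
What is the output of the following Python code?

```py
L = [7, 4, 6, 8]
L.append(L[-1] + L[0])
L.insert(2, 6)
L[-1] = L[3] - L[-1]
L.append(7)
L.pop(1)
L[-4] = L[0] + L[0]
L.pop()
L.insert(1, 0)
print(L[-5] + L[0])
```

append L[-1]+L[0] = 8+7 = 15 → [7, 4, 6, 8, 15]
insert 6 at 2 → [7, 4, 6, 6, 8, 15]
L[-1] = L[3]-L[-1] = 6-15 = -9 → [7, 4, 6, 6, 8, -9]
append 7 → [7, 4, 6, 6, 8, -9, 7]
pop(1) removes 4 → [7, 6, 6, 8, -9, 7]
L[-4] = L[0]+L[0] = 7+7 = 14 → [7, 6, 14, 8, -9, 7]
pop() removes 7 → [7, 6, 14, 8, -9]
insert 0 at 1 → [7, 0, 6, 14, 8, -9]
L[-5]+L[0] = 0+7 = 7

7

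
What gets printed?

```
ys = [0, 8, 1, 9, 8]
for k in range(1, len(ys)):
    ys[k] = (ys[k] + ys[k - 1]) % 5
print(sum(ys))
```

11

k=1: ys[1] = (8+0)%5 = 3 → [0, 3, 1, 9, 8]
k=2: ys[2] = (1+3)%5 = 4 → [0, 3, 4, 9, 8]
k=3: ys[3] = (9+4)%5 = 3 → [0, 3, 4, 3, 8]
k=4: ys[4] = (8+3)%5 = 1 → [0, 3, 4, 3, 1]
sum = 11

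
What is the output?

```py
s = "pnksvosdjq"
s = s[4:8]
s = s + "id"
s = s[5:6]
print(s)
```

slice [4:8] → 'vosd'
+ 'id' → 'vosdid'
slice [5:6] → 'd'

d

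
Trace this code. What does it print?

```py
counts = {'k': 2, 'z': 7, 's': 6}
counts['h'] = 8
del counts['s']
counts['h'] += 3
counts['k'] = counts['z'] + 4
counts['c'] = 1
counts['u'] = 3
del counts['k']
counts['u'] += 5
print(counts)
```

{'z': 7, 'h': 11, 'c': 1, 'u': 8}

counts['h'] = 8 → {'k': 2, 'z': 7, 's': 6, 'h': 8}
del 's' → {'k': 2, 'z': 7, 'h': 8}
counts['h'] = 8+3 = 11 → {'k': 2, 'z': 7, 'h': 11}
counts['k'] = counts['z']+4 = 11 → {'k': 11, 'z': 7, 'h': 11}
counts['c'] = 1 → {'k': 11, 'z': 7, 'h': 11, 'c': 1}
counts['u'] = 3 → {'k': 11, 'z': 7, 'h': 11, 'c': 1, 'u': 3}
del 'k' → {'z': 7, 'h': 11, 'c': 1, 'u': 3}
counts['u'] = 3+5 = 8 → {'z': 7, 'h': 11, 'c': 1, 'u': 8}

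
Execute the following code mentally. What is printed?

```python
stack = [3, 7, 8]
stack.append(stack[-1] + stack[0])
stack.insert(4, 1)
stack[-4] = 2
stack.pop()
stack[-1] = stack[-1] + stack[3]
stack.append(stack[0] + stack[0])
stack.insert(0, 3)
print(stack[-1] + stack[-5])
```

9

append stack[-1]+stack[0] = 8+3 = 11 → [3, 7, 8, 11]
insert 1 at 4 → [3, 7, 8, 11, 1]
stack[-4] = 2 → [3, 2, 8, 11, 1]
pop() removes 1 → [3, 2, 8, 11]
stack[-1] = stack[-1]+stack[3] = 11+11 = 22 → [3, 2, 8, 22]
append stack[0]+stack[0] = 3+3 = 6 → [3, 2, 8, 22, 6]
insert 3 at 0 → [3, 3, 2, 8, 22, 6]
stack[-1]+stack[-5] = 6+3 = 9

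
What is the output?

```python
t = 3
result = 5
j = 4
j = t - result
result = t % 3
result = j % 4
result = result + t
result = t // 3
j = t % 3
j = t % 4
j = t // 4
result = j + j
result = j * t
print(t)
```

j = 3-5 = -2
result = 3%3 = 0
result = (-2)%4 = 2
result = 2+3 = 5
result = 3//3 = 1
j = 3%3 = 0
j = 3%4 = 3
j = 3//4 = 0
result = 0+0 = 0
result = 0*3 = 0

3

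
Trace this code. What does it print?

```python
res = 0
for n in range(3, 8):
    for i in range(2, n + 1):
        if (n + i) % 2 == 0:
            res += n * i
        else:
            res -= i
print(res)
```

219

n=3,i=2: odd sum, res = 0-2 = -2
n=3,i=3: even sum, res = (-2)+9 = 7
n=4,i=2: even sum, res = 7+8 = 15
n=4,i=3: odd sum, res = 15-3 = 12
n=4,i=4: even sum, res = 12+16 = 28
n=5,i=2: odd sum, res = 28-2 = 26
n=5,i=3: even sum, res = 26+15 = 41
n=5,i=4: odd sum, res = 41-4 = 37
n=5,i=5: even sum, res = 37+25 = 62
n=6,i=2: even sum, res = 62+12 = 74
n=6,i=3: odd sum, res = 74-3 = 71
n=6,i=4: even sum, res = 71+24 = 95
n=6,i=5: odd sum, res = 95-5 = 90
n=6,i=6: even sum, res = 90+36 = 126
n=7,i=2: odd sum, res = 126-2 = 124
n=7,i=3: even sum, res = 124+21 = 145
n=7,i=4: odd sum, res = 145-4 = 141
n=7,i=5: even sum, res = 141+35 = 176
n=7,i=6: odd sum, res = 176-6 = 170
n=7,i=7: even sum, res = 170+49 = 219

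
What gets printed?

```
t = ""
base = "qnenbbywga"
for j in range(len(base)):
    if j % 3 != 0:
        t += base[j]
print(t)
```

nebbwg

j=0: skip
j=1: add 'n' → 'n'
j=2: add 'e' → 'ne'
j=3: skip
j=4: add 'b' → 'neb'
j=5: add 'b' → 'nebb'
j=6: skip
j=7: add 'w' → 'nebbw'
j=8: add 'g' → 'nebbwg'
j=9: skip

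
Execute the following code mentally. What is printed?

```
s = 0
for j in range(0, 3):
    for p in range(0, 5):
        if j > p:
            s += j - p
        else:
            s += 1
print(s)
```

j=0,p=0: not 0>0, s = 0+1 = 1
j=0,p=1: not 0>1, s = 1+1 = 2
j=0,p=2: not 0>2, s = 2+1 = 3
j=0,p=3: not 0>3, s = 3+1 = 4
j=0,p=4: not 0>4, s = 4+1 = 5
j=1,p=0: 1>0, s = 5+1 = 6
j=1,p=1: not 1>1, s = 6+1 = 7
j=1,p=2: not 1>2, s = 7+1 = 8
j=1,p=3: not 1>3, s = 8+1 = 9
j=1,p=4: not 1>4, s = 9+1 = 10
j=2,p=0: 2>0, s = 10+2 = 12
j=2,p=1: 2>1, s = 12+1 = 13
j=2,p=2: not 2>2, s = 13+1 = 14
j=2,p=3: not 2>3, s = 14+1 = 15
j=2,p=4: not 2>4, s = 15+1 = 16

16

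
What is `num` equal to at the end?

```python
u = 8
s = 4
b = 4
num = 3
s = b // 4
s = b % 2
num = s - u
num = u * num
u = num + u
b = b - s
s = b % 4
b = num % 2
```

s = 4//4 = 1
s = 4%2 = 0
num = 0-8 = -8
num = 8*(-8) = -64
u = (-64)+8 = -56
b = 4-0 = 4
s = 4%4 = 0
b = (-64)%2 = 0

-64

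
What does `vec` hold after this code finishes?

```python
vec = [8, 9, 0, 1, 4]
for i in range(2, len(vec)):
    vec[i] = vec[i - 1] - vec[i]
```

i=2: vec[2] = 9-0 = 9 → [8, 9, 9, 1, 4]
i=3: vec[3] = 9-1 = 8 → [8, 9, 9, 8, 4]
i=4: vec[4] = 8-4 = 4 → [8, 9, 9, 8, 4]

[8, 9, 9, 8, 4]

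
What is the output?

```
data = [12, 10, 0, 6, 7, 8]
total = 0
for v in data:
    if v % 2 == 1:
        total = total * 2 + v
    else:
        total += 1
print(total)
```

16

v=12: not odd, total = 0+1 = 1
v=10: not odd, total = 1+1 = 2
v=0: not odd, total = 2+1 = 3
v=6: not odd, total = 3+1 = 4
v=7: odd, total = 4*2+7 = 15
v=8: not odd, total = 15+1 = 16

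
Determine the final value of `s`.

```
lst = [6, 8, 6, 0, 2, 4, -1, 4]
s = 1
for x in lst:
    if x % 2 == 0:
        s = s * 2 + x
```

884

x=6: even, s = 1*2+6 = 8
x=8: even, s = 8*2+8 = 24
x=6: even, s = 24*2+6 = 54
x=0: even, s = 54*2+0 = 108
x=2: even, s = 108*2+2 = 218
x=4: even, s = 218*2+4 = 440
x=-1: not even
x=4: even, s = 440*2+4 = 884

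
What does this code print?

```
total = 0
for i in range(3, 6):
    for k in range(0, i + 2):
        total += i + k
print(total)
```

i=3,k=0: total = 0+3 = 3
i=3,k=1: total = 3+4 = 7
i=3,k=2: total = 7+5 = 12
i=3,k=3: total = 12+6 = 18
i=3,k=4: total = 18+7 = 25
i=4,k=0: total = 25+4 = 29
i=4,k=1: total = 29+5 = 34
i=4,k=2: total = 34+6 = 40
i=4,k=3: total = 40+7 = 47
i=4,k=4: total = 47+8 = 55
i=4,k=5: total = 55+9 = 64
i=5,k=0: total = 64+5 = 69
i=5,k=1: total = 69+6 = 75
i=5,k=2: total = 75+7 = 82
i=5,k=3: total = 82+8 = 90
i=5,k=4: total = 90+9 = 99
i=5,k=5: total = 99+10 = 109
i=5,k=6: total = 109+11 = 120

120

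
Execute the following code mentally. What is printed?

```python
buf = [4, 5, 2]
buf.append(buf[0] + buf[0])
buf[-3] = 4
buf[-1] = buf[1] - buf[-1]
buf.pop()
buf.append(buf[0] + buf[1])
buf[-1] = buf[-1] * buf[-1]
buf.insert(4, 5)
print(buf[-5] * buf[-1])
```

append buf[0]+buf[0] = 4+4 = 8 → [4, 5, 2, 8]
buf[-3] = 4 → [4, 4, 2, 8]
buf[-1] = buf[1]-buf[-1] = 4-8 = -4 → [4, 4, 2, -4]
pop() removes -4 → [4, 4, 2]
append buf[0]+buf[1] = 4+4 = 8 → [4, 4, 2, 8]
buf[-1] = buf[-1]*buf[-1] = 8*8 = 64 → [4, 4, 2, 64]
insert 5 at 4 → [4, 4, 2, 64, 5]
buf[-5]*buf[-1] = 4*5 = 20

20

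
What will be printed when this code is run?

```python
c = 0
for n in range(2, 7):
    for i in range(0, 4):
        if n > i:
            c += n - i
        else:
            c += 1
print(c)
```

n=2,i=0: 2>0, c = 0+2 = 2
n=2,i=1: 2>1, c = 2+1 = 3
n=2,i=2: not 2>2, c = 3+1 = 4
n=2,i=3: not 2>3, c = 4+1 = 5
n=3,i=0: 3>0, c = 5+3 = 8
n=3,i=1: 3>1, c = 8+2 = 10
n=3,i=2: 3>2, c = 10+1 = 11
n=3,i=3: not 3>3, c = 11+1 = 12
n=4,i=0: 4>0, c = 12+4 = 16
n=4,i=1: 4>1, c = 16+3 = 19
n=4,i=2: 4>2, c = 19+2 = 21
n=4,i=3: 4>3, c = 21+1 = 22
n=5,i=0: 5>0, c = 22+5 = 27
n=5,i=1: 5>1, c = 27+4 = 31
n=5,i=2: 5>2, c = 31+3 = 34
n=5,i=3: 5>3, c = 34+2 = 36
n=6,i=0: 6>0, c = 36+6 = 42
n=6,i=1: 6>1, c = 42+5 = 47
n=6,i=2: 6>2, c = 47+4 = 51
n=6,i=3: 6>3, c = 51+3 = 54

54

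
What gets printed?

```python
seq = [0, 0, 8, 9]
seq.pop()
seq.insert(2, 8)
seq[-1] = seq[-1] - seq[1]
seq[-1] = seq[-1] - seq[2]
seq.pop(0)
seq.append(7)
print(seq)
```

[0, 8, 0, 7]

pop() removes 9 → [0, 0, 8]
insert 8 at 2 → [0, 0, 8, 8]
seq[-1] = seq[-1]-seq[1] = 8-0 = 8 → [0, 0, 8, 8]
seq[-1] = seq[-1]-seq[2] = 8-8 = 0 → [0, 0, 8, 0]
pop(0) removes 0 → [0, 8, 0]
append 7 → [0, 8, 0, 7]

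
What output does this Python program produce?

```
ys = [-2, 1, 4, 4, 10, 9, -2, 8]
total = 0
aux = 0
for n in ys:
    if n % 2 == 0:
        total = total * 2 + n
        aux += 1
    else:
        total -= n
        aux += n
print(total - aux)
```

n=-2: even, total = 0*2+(-2) = -2; aux=1
n=1: not even, total = (-2)-1 = -3; aux=2
n=4: even, total = (-3)*2+4 = -2; aux=3
n=4: even, total = (-2)*2+4 = 0; aux=4
n=10: even, total = 0*2+10 = 10; aux=5
n=9: not even, total = 10-9 = 1; aux=14
n=-2: even, total = 1*2+(-2) = 0; aux=15
n=8: even, total = 0*2+8 = 8; aux=16
total-aux = 8-16 = -8

-8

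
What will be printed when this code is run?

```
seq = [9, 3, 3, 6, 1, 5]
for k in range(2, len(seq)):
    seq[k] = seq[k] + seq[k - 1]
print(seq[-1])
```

k=2: seq[2] = 3+3 = 6 → [9, 3, 6, 6, 1, 5]
k=3: seq[3] = 6+6 = 12 → [9, 3, 6, 12, 1, 5]
k=4: seq[4] = 1+12 = 13 → [9, 3, 6, 12, 13, 5]
k=5: seq[5] = 5+13 = 18 → [9, 3, 6, 12, 13, 18]

18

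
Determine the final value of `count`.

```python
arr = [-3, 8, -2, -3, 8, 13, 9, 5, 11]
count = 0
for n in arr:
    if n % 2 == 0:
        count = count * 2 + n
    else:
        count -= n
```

28

n=-3: not even, count = 0-(-3) = 3
n=8: even, count = 3*2+8 = 14
n=-2: even, count = 14*2+(-2) = 26
n=-3: not even, count = 26-(-3) = 29
n=8: even, count = 29*2+8 = 66
n=13: not even, count = 66-13 = 53
n=9: not even, count = 53-9 = 44
n=5: not even, count = 44-5 = 39
n=11: not even, count = 39-11 = 28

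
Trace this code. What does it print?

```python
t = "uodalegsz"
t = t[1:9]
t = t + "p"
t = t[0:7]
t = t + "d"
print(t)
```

odalegsd

slice [1:9] → 'odalegsz'
+ 'p' → 'odalegszp'
slice [0:7] → 'odalegs'
+ 'd' → 'odalegsd'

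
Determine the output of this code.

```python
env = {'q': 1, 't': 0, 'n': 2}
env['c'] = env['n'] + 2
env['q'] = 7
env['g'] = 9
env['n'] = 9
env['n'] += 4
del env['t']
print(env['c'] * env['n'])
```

env['c'] = env['n']+2 = 4 → {'q': 1, 't': 0, 'n': 2, 'c': 4}
env['q'] = 7 → {'q': 7, 't': 0, 'n': 2, 'c': 4}
env['g'] = 9 → {'q': 7, 't': 0, 'n': 2, 'c': 4, 'g': 9}
env['n'] = 9 → {'q': 7, 't': 0, 'n': 9, 'c': 4, 'g': 9}
env['n'] = 9+4 = 13 → {'q': 7, 't': 0, 'n': 13, 'c': 4, 'g': 9}
del 't' → {'q': 7, 'n': 13, 'c': 4, 'g': 9}
env['c']*env['n'] = 4*13 = 52

52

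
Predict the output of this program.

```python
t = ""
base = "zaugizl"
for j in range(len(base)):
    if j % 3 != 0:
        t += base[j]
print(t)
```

j=0: skip
j=1: add 'a' → 'a'
j=2: add 'u' → 'au'
j=3: skip
j=4: add 'i' → 'aui'
j=5: add 'z' → 'auiz'
j=6: skip

auiz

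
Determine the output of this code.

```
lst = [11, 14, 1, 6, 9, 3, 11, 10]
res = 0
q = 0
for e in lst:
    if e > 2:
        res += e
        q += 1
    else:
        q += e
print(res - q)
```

e=11: >2, res = 0+11 = 11; q=1
e=14: >2, res = 11+14 = 25; q=2
e=1: not >2; q=3
e=6: >2, res = 25+6 = 31; q=4
e=9: >2, res = 31+9 = 40; q=5
e=3: >2, res = 40+3 = 43; q=6
e=11: >2, res = 43+11 = 54; q=7
e=10: >2, res = 54+10 = 64; q=8
res-q = 64-8 = 56

56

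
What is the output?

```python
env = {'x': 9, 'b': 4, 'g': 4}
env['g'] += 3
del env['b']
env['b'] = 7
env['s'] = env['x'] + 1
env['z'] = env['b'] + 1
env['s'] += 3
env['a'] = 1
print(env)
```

{'x': 9, 'g': 7, 'b': 7, 's': 13, 'z': 8, 'a': 1}

env['g'] = 4+3 = 7 → {'x': 9, 'b': 4, 'g': 7}
del 'b' → {'x': 9, 'g': 7}
env['b'] = 7 → {'x': 9, 'g': 7, 'b': 7}
env['s'] = env['x']+1 = 10 → {'x': 9, 'g': 7, 'b': 7, 's': 10}
env['z'] = env['b']+1 = 8 → {'x': 9, 'g': 7, 'b': 7, 's': 10, 'z': 8}
env['s'] = 10+3 = 13 → {'x': 9, 'g': 7, 'b': 7, 's': 13, 'z': 8}
env['a'] = 1 → {'x': 9, 'g': 7, 'b': 7, 's': 13, 'z': 8, 'a': 1}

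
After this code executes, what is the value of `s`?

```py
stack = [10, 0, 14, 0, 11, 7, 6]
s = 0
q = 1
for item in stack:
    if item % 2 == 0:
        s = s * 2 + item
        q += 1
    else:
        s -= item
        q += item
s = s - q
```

162

item=10: even, s = 0*2+10 = 10; q=2
item=0: even, s = 10*2+0 = 20; q=3
item=14: even, s = 20*2+14 = 54; q=4
item=0: even, s = 54*2+0 = 108; q=5
item=11: not even, s = 108-11 = 97; q=16
item=7: not even, s = 97-7 = 90; q=23
item=6: even, s = 90*2+6 = 186; q=24
s-q = 186-24 = 162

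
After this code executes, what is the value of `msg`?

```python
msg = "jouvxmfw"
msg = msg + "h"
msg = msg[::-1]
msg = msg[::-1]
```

+ 'h' → 'jouvxmfwh'
reverse → 'hwfmxvuoj'
reverse → 'jouvxmfwh'

'jouvxmfwh'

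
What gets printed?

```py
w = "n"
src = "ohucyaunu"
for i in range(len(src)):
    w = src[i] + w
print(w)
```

unuaycuhon

i=0: prepend 'o' → 'on'
i=1: prepend 'h' → 'hon'
i=2: prepend 'u' → 'uhon'
i=3: prepend 'c' → 'cuhon'
i=4: prepend 'y' → 'ycuhon'
i=5: prepend 'a' → 'aycuhon'
i=6: prepend 'u' → 'uaycuhon'
i=7: prepend 'n' → 'nuaycuhon'
i=8: prepend 'u' → 'unuaycuhon'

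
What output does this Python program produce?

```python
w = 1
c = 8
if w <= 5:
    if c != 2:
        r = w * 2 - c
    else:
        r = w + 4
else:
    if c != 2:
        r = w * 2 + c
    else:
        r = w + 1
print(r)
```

-6

w=1, c=8
w <= 5 is True; c != 2 is True
→ r = w * 2 - c = -6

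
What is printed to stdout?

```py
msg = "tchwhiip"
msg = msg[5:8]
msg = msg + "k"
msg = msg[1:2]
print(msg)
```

i

slice [5:8] → 'iip'
+ 'k' → 'iipk'
slice [1:2] → 'i'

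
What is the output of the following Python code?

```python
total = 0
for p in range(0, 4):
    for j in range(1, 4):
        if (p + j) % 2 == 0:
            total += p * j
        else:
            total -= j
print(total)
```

p=0,j=1: odd sum, total = 0-1 = -1
p=0,j=2: even sum, total = (-1)+0 = -1
p=0,j=3: odd sum, total = (-1)-3 = -4
p=1,j=1: even sum, total = (-4)+1 = -3
p=1,j=2: odd sum, total = (-3)-2 = -5
p=1,j=3: even sum, total = (-5)+3 = -2
p=2,j=1: odd sum, total = (-2)-1 = -3
p=2,j=2: even sum, total = (-3)+4 = 1
p=2,j=3: odd sum, total = 1-3 = -2
p=3,j=1: even sum, total = (-2)+3 = 1
p=3,j=2: odd sum, total = 1-2 = -1
p=3,j=3: even sum, total = (-1)+9 = 8

8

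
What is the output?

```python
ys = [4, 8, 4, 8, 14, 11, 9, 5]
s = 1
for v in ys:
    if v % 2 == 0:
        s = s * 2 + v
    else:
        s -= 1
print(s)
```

v=4: even, s = 1*2+4 = 6
v=8: even, s = 6*2+8 = 20
v=4: even, s = 20*2+4 = 44
v=8: even, s = 44*2+8 = 96
v=14: even, s = 96*2+14 = 206
v=11: not even, s = 206-1 = 205
v=9: not even, s = 205-1 = 204
v=5: not even, s = 204-1 = 203

203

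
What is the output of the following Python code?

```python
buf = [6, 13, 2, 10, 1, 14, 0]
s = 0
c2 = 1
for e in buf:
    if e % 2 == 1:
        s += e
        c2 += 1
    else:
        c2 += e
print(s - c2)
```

-21

e=6: not odd; c2=7
e=13: odd, s = 0+13 = 13; c2=8
e=2: not odd; c2=10
e=10: not odd; c2=20
e=1: odd, s = 13+1 = 14; c2=21
e=14: not odd; c2=35
e=0: not odd; c2=35
s-c2 = 14-35 = -21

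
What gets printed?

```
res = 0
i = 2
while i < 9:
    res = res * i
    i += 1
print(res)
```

0

i=2: res = 0*2 = 0
i=3: res = 0*3 = 0
i=4: res = 0*4 = 0
i=5: res = 0*5 = 0
i=6: res = 0*6 = 0
i=7: res = 0*7 = 0
i=8: res = 0*8 = 0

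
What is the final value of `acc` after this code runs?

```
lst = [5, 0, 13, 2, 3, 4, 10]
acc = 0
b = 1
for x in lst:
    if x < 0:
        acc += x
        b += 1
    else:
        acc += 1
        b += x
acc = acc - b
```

x=5: not <0, acc = 0+1 = 1; b=6
x=0: not <0, acc = 1+1 = 2; b=6
x=13: not <0, acc = 2+1 = 3; b=19
x=2: not <0, acc = 3+1 = 4; b=21
x=3: not <0, acc = 4+1 = 5; b=24
x=4: not <0, acc = 5+1 = 6; b=28
x=10: not <0, acc = 6+1 = 7; b=38
acc-b = 7-38 = -31

-31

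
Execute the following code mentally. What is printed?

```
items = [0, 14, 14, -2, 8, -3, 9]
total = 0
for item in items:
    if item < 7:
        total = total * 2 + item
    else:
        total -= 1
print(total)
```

-18

item=0: <7, total = 0*2+0 = 0
item=14: not <7, total = 0-1 = -1
item=14: not <7, total = (-1)-1 = -2
item=-2: <7, total = (-2)*2+(-2) = -6
item=8: not <7, total = (-6)-1 = -7
item=-3: <7, total = (-7)*2+(-3) = -17
item=9: not <7, total = (-17)-1 = -18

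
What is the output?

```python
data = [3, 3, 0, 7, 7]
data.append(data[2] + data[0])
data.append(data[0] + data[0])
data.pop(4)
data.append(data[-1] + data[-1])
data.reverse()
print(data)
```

append data[2]+data[0] = 0+3 = 3 → [3, 3, 0, 7, 7, 3]
append data[0]+data[0] = 3+3 = 6 → [3, 3, 0, 7, 7, 3, 6]
pop(4) removes 7 → [3, 3, 0, 7, 3, 6]
append data[-1]+data[-1] = 6+6 = 12 → [3, 3, 0, 7, 3, 6, 12]
reverse → [12, 6, 3, 7, 0, 3, 3]

[12, 6, 3, 7, 0, 3, 3]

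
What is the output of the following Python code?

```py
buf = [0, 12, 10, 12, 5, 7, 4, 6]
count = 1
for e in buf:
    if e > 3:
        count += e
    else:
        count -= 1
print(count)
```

56

e=0: not >3, count = 1-1 = 0
e=12: >3, count = 0+12 = 12
e=10: >3, count = 12+10 = 22
e=12: >3, count = 22+12 = 34
e=5: >3, count = 34+5 = 39
e=7: >3, count = 39+7 = 46
e=4: >3, count = 46+4 = 50
e=6: >3, count = 50+6 = 56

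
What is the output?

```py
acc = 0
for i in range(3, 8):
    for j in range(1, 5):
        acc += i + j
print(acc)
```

i=3,j=1: acc = 0+4 = 4
i=3,j=2: acc = 4+5 = 9
i=3,j=3: acc = 9+6 = 15
i=3,j=4: acc = 15+7 = 22
i=4,j=1: acc = 22+5 = 27
i=4,j=2: acc = 27+6 = 33
i=4,j=3: acc = 33+7 = 40
i=4,j=4: acc = 40+8 = 48
i=5,j=1: acc = 48+6 = 54
i=5,j=2: acc = 54+7 = 61
i=5,j=3: acc = 61+8 = 69
i=5,j=4: acc = 69+9 = 78
i=6,j=1: acc = 78+7 = 85
i=6,j=2: acc = 85+8 = 93
i=6,j=3: acc = 93+9 = 102
i=6,j=4: acc = 102+10 = 112
i=7,j=1: acc = 112+8 = 120
i=7,j=2: acc = 120+9 = 129
i=7,j=3: acc = 129+10 = 139
i=7,j=4: acc = 139+11 = 150

150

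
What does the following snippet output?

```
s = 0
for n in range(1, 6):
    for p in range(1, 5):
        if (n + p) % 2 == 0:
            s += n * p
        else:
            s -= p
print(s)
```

46

n=1,p=1: even sum, s = 0+1 = 1
n=1,p=2: odd sum, s = 1-2 = -1
n=1,p=3: even sum, s = (-1)+3 = 2
n=1,p=4: odd sum, s = 2-4 = -2
n=2,p=1: odd sum, s = (-2)-1 = -3
n=2,p=2: even sum, s = (-3)+4 = 1
n=2,p=3: odd sum, s = 1-3 = -2
n=2,p=4: even sum, s = (-2)+8 = 6
n=3,p=1: even sum, s = 6+3 = 9
n=3,p=2: odd sum, s = 9-2 = 7
n=3,p=3: even sum, s = 7+9 = 16
n=3,p=4: odd sum, s = 16-4 = 12
n=4,p=1: odd sum, s = 12-1 = 11
n=4,p=2: even sum, s = 11+8 = 19
n=4,p=3: odd sum, s = 19-3 = 16
n=4,p=4: even sum, s = 16+16 = 32
n=5,p=1: even sum, s = 32+5 = 37
n=5,p=2: odd sum, s = 37-2 = 35
n=5,p=3: even sum, s = 35+15 = 50
n=5,p=4: odd sum, s = 50-4 = 46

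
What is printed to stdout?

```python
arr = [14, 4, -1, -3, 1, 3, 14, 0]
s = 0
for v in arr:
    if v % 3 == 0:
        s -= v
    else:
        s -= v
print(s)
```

-32

v=14: not %3==0, s = 0-14 = -14
v=4: not %3==0, s = (-14)-4 = -18
v=-1: not %3==0, s = (-18)-(-1) = -17
v=-3: %3==0, s = (-17)-(-3) = -14
v=1: not %3==0, s = (-14)-1 = -15
v=3: %3==0, s = (-15)-3 = -18
v=14: not %3==0, s = (-18)-14 = -32
v=0: %3==0, s = (-32)-0 = -32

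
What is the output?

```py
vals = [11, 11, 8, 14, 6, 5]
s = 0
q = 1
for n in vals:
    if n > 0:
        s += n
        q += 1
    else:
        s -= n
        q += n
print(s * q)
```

385

n=11: >0, s = 0+11 = 11; q=2
n=11: >0, s = 11+11 = 22; q=3
n=8: >0, s = 22+8 = 30; q=4
n=14: >0, s = 30+14 = 44; q=5
n=6: >0, s = 44+6 = 50; q=6
n=5: >0, s = 50+5 = 55; q=7
s*q = 55*7 = 385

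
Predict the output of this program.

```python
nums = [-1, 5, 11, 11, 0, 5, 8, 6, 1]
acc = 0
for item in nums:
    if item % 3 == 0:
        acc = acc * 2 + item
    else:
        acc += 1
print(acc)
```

27

item=-1: not %3==0, acc = 0+1 = 1
item=5: not %3==0, acc = 1+1 = 2
item=11: not %3==0, acc = 2+1 = 3
item=11: not %3==0, acc = 3+1 = 4
item=0: %3==0, acc = 4*2+0 = 8
item=5: not %3==0, acc = 8+1 = 9
item=8: not %3==0, acc = 9+1 = 10
item=6: %3==0, acc = 10*2+6 = 26
item=1: not %3==0, acc = 26+1 = 27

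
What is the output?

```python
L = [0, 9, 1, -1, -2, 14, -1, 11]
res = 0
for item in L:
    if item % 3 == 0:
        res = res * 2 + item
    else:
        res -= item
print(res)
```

item=0: %3==0, res = 0*2+0 = 0
item=9: %3==0, res = 0*2+9 = 9
item=1: not %3==0, res = 9-1 = 8
item=-1: not %3==0, res = 8-(-1) = 9
item=-2: not %3==0, res = 9-(-2) = 11
item=14: not %3==0, res = 11-14 = -3
item=-1: not %3==0, res = (-3)-(-1) = -2
item=11: not %3==0, res = (-2)-11 = -13

-13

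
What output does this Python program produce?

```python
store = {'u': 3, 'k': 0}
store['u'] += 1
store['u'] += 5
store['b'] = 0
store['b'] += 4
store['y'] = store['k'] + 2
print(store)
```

store['u'] = 3+1 = 4 → {'u': 4, 'k': 0}
store['u'] = 4+5 = 9 → {'u': 9, 'k': 0}
store['b'] = 0 → {'u': 9, 'k': 0, 'b': 0}
store['b'] = 0+4 = 4 → {'u': 9, 'k': 0, 'b': 4}
store['y'] = store['k']+2 = 2 → {'u': 9, 'k': 0, 'b': 4, 'y': 2}

{'u': 9, 'k': 0, 'b': 4, 'y': 2}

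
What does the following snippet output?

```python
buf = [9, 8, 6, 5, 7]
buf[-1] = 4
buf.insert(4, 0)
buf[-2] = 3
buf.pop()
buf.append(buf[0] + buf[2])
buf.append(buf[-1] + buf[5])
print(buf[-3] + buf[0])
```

12

buf[-1] = 4 → [9, 8, 6, 5, 4]
insert 0 at 4 → [9, 8, 6, 5, 0, 4]
buf[-2] = 3 → [9, 8, 6, 5, 3, 4]
pop() removes 4 → [9, 8, 6, 5, 3]
append buf[0]+buf[2] = 9+6 = 15 → [9, 8, 6, 5, 3, 15]
append buf[-1]+buf[5] = 15+15 = 30 → [9, 8, 6, 5, 3, 15, 30]
buf[-3]+buf[0] = 3+9 = 12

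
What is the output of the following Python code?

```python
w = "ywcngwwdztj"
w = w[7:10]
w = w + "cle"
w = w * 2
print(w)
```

slice [7:10] → 'dzt'
+ 'cle' → 'dztcle'
repeat ×2 → 'dztcledztcle'

dztcledztcle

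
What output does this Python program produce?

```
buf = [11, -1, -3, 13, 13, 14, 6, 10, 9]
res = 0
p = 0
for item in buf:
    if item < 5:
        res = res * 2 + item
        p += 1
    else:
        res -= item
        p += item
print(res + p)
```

-36

item=11: not <5, res = 0-11 = -11; p=11
item=-1: <5, res = (-11)*2+(-1) = -23; p=12
item=-3: <5, res = (-23)*2+(-3) = -49; p=13
item=13: not <5, res = (-49)-13 = -62; p=26
item=13: not <5, res = (-62)-13 = -75; p=39
item=14: not <5, res = (-75)-14 = -89; p=53
item=6: not <5, res = (-89)-6 = -95; p=59
item=10: not <5, res = (-95)-10 = -105; p=69
item=9: not <5, res = (-105)-9 = -114; p=78
res+p = (-114)+78 = -36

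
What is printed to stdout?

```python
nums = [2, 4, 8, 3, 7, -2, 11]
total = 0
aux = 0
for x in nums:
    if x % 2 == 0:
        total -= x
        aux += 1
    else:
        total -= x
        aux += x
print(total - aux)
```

x=2: even, total = 0-2 = -2; aux=1
x=4: even, total = (-2)-4 = -6; aux=2
x=8: even, total = (-6)-8 = -14; aux=3
x=3: not even, total = (-14)-3 = -17; aux=6
x=7: not even, total = (-17)-7 = -24; aux=13
x=-2: even, total = (-24)-(-2) = -22; aux=14
x=11: not even, total = (-22)-11 = -33; aux=25
total-aux = (-33)-25 = -58

-58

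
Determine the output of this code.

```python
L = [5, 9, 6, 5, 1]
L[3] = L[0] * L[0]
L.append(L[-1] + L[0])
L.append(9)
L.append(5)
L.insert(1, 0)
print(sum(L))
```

66

L[3] = L[0]*L[0] = 5*5 = 25 → [5, 9, 6, 25, 1]
append L[-1]+L[0] = 1+5 = 6 → [5, 9, 6, 25, 1, 6]
append 9 → [5, 9, 6, 25, 1, 6, 9]
append 5 → [5, 9, 6, 25, 1, 6, 9, 5]
insert 0 at 1 → [5, 0, 9, 6, 25, 1, 6, 9, 5]
sum = 66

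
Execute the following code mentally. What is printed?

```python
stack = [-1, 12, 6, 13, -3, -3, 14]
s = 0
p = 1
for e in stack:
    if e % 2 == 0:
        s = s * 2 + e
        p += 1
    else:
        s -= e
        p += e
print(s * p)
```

e=-1: not even, s = 0-(-1) = 1; p=0
e=12: even, s = 1*2+12 = 14; p=1
e=6: even, s = 14*2+6 = 34; p=2
e=13: not even, s = 34-13 = 21; p=15
e=-3: not even, s = 21-(-3) = 24; p=12
e=-3: not even, s = 24-(-3) = 27; p=9
e=14: even, s = 27*2+14 = 68; p=10
s*p = 68*10 = 680

680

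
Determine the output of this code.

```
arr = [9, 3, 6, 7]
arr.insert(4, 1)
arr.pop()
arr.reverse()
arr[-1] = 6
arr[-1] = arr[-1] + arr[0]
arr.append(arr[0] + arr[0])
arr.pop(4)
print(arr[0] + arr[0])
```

insert 1 at 4 → [9, 3, 6, 7, 1]
pop() removes 1 → [9, 3, 6, 7]
reverse → [7, 6, 3, 9]
arr[-1] = 6 → [7, 6, 3, 6]
arr[-1] = arr[-1]+arr[0] = 6+7 = 13 → [7, 6, 3, 13]
append arr[0]+arr[0] = 7+7 = 14 → [7, 6, 3, 13, 14]
pop(4) removes 14 → [7, 6, 3, 13]
arr[0]+arr[0] = 7+7 = 14

14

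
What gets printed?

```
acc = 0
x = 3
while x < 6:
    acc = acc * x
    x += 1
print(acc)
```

x=3: acc = 0*3 = 0
x=4: acc = 0*4 = 0
x=5: acc = 0*5 = 0

0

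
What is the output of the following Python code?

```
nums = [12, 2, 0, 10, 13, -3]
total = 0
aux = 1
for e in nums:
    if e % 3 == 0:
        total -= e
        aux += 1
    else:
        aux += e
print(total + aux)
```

e=12: %3==0, total = 0-12 = -12; aux=2
e=2: not %3==0; aux=4
e=0: %3==0, total = (-12)-0 = -12; aux=5
e=10: not %3==0; aux=15
e=13: not %3==0; aux=28
e=-3: %3==0, total = (-12)-(-3) = -9; aux=29
total+aux = (-9)+29 = 20

20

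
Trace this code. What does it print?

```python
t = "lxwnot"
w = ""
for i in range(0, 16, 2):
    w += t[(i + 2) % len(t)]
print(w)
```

i=0: add t[2]='w' → 'w'
i=2: add t[4]='o' → 'wo'
i=4: add t[0]='l' → 'wol'
i=6: add t[2]='w' → 'wolw'
i=8: add t[4]='o' → 'wolwo'
i=10: add t[0]='l' → 'wolwol'
i=12: add t[2]='w' → 'wolwolw'
i=14: add t[4]='o' → 'wolwolwo'

wolwolwo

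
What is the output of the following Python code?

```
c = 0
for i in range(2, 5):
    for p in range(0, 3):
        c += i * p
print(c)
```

i=2,p=0: c = 0+0 = 0
i=2,p=1: c = 0+2 = 2
i=2,p=2: c = 2+4 = 6
i=3,p=0: c = 6+0 = 6
i=3,p=1: c = 6+3 = 9
i=3,p=2: c = 9+6 = 15
i=4,p=0: c = 15+0 = 15
i=4,p=1: c = 15+4 = 19
i=4,p=2: c = 19+8 = 27

27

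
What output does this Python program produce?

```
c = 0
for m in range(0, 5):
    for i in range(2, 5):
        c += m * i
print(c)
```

m=0,i=2: c = 0+0 = 0
m=0,i=3: c = 0+0 = 0
m=0,i=4: c = 0+0 = 0
m=1,i=2: c = 0+2 = 2
m=1,i=3: c = 2+3 = 5
m=1,i=4: c = 5+4 = 9
m=2,i=2: c = 9+4 = 13
m=2,i=3: c = 13+6 = 19
m=2,i=4: c = 19+8 = 27
m=3,i=2: c = 27+6 = 33
m=3,i=3: c = 33+9 = 42
m=3,i=4: c = 42+12 = 54
m=4,i=2: c = 54+8 = 62
m=4,i=3: c = 62+12 = 74
m=4,i=4: c = 74+16 = 90

90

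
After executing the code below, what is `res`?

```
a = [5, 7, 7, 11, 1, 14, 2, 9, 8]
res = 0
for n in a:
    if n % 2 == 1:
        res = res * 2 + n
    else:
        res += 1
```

n=5: odd, res = 0*2+5 = 5
n=7: odd, res = 5*2+7 = 17
n=7: odd, res = 17*2+7 = 41
n=11: odd, res = 41*2+11 = 93
n=1: odd, res = 93*2+1 = 187
n=14: not odd, res = 187+1 = 188
n=2: not odd, res = 188+1 = 189
n=9: odd, res = 189*2+9 = 387
n=8: not odd, res = 387+1 = 388

388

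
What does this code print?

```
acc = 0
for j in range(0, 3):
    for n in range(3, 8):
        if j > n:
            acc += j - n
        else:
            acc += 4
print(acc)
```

60

j=0,n=3: not 0>3, acc = 0+4 = 4
j=0,n=4: not 0>4, acc = 4+4 = 8
j=0,n=5: not 0>5, acc = 8+4 = 12
j=0,n=6: not 0>6, acc = 12+4 = 16
j=0,n=7: not 0>7, acc = 16+4 = 20
j=1,n=3: not 1>3, acc = 20+4 = 24
j=1,n=4: not 1>4, acc = 24+4 = 28
j=1,n=5: not 1>5, acc = 28+4 = 32
j=1,n=6: not 1>6, acc = 32+4 = 36
j=1,n=7: not 1>7, acc = 36+4 = 40
j=2,n=3: not 2>3, acc = 40+4 = 44
j=2,n=4: not 2>4, acc = 44+4 = 48
j=2,n=5: not 2>5, acc = 48+4 = 52
j=2,n=6: not 2>6, acc = 52+4 = 56
j=2,n=7: not 2>7, acc = 56+4 = 60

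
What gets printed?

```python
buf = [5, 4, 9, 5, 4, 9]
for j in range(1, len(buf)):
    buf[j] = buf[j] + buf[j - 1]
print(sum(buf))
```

j=1: buf[1] = 4+5 = 9 → [5, 9, 9, 5, 4, 9]
j=2: buf[2] = 9+9 = 18 → [5, 9, 18, 5, 4, 9]
j=3: buf[3] = 5+18 = 23 → [5, 9, 18, 23, 4, 9]
j=4: buf[4] = 4+23 = 27 → [5, 9, 18, 23, 27, 9]
j=5: buf[5] = 9+27 = 36 → [5, 9, 18, 23, 27, 36]
sum = 118

118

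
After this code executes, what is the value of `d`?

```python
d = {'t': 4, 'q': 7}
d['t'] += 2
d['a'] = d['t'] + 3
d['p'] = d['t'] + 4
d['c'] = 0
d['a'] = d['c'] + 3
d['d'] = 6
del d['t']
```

d['t'] = 4+2 = 6 → {'t': 6, 'q': 7}
d['a'] = d['t']+3 = 9 → {'t': 6, 'q': 7, 'a': 9}
d['p'] = d['t']+4 = 10 → {'t': 6, 'q': 7, 'a': 9, 'p': 10}
d['c'] = 0 → {'t': 6, 'q': 7, 'a': 9, 'p': 10, 'c': 0}
d['a'] = d['c']+3 = 3 → {'t': 6, 'q': 7, 'a': 3, 'p': 10, 'c': 0}
d['d'] = 6 → {'t': 6, 'q': 7, 'a': 3, 'p': 10, 'c': 0, 'd': 6}
del 't' → {'q': 7, 'a': 3, 'p': 10, 'c': 0, 'd': 6}

{'q': 7, 'a': 3, 'p': 10, 'c': 0, 'd': 6}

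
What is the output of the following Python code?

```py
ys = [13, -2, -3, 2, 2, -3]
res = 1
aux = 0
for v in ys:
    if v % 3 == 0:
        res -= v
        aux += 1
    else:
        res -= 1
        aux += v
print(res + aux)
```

v=13: not %3==0, res = 1-1 = 0; aux=13
v=-2: not %3==0, res = 0-1 = -1; aux=11
v=-3: %3==0, res = (-1)-(-3) = 2; aux=12
v=2: not %3==0, res = 2-1 = 1; aux=14
v=2: not %3==0, res = 1-1 = 0; aux=16
v=-3: %3==0, res = 0-(-3) = 3; aux=17
res+aux = 3+17 = 20

20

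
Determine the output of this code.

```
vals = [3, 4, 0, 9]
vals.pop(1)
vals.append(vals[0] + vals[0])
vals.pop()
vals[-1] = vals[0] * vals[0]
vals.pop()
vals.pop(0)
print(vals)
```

pop(1) removes 4 → [3, 0, 9]
append vals[0]+vals[0] = 3+3 = 6 → [3, 0, 9, 6]
pop() removes 6 → [3, 0, 9]
vals[-1] = vals[0]*vals[0] = 3*3 = 9 → [3, 0, 9]
pop() removes 9 → [3, 0]
pop(0) removes 3 → [0]

[0]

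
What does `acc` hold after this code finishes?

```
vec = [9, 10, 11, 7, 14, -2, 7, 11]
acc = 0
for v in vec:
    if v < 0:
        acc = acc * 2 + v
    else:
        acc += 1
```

10

v=9: not <0, acc = 0+1 = 1
v=10: not <0, acc = 1+1 = 2
v=11: not <0, acc = 2+1 = 3
v=7: not <0, acc = 3+1 = 4
v=14: not <0, acc = 4+1 = 5
v=-2: <0, acc = 5*2+(-2) = 8
v=7: not <0, acc = 8+1 = 9
v=11: not <0, acc = 9+1 = 10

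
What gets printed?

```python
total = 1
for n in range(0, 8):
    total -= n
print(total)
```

n=0: total = 1-0 = 1
n=1: total = 1-1 = 0
n=2: total = 0-2 = -2
n=3: total = (-2)-3 = -5
n=4: total = (-5)-4 = -9
n=5: total = (-9)-5 = -14
n=6: total = (-14)-6 = -20
n=7: total = (-20)-7 = -27

-27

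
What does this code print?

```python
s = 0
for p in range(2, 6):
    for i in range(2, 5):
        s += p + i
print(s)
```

78

p=2,i=2: s = 0+4 = 4
p=2,i=3: s = 4+5 = 9
p=2,i=4: s = 9+6 = 15
p=3,i=2: s = 15+5 = 20
p=3,i=3: s = 20+6 = 26
p=3,i=4: s = 26+7 = 33
p=4,i=2: s = 33+6 = 39
p=4,i=3: s = 39+7 = 46
p=4,i=4: s = 46+8 = 54
p=5,i=2: s = 54+7 = 61
p=5,i=3: s = 61+8 = 69
p=5,i=4: s = 69+9 = 78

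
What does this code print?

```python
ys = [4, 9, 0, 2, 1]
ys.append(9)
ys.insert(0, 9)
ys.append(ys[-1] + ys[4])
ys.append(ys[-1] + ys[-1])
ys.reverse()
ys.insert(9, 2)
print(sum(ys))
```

append 9 → [4, 9, 0, 2, 1, 9]
insert 9 at 0 → [9, 4, 9, 0, 2, 1, 9]
append ys[-1]+ys[4] = 9+2 = 11 → [9, 4, 9, 0, 2, 1, 9, 11]
append ys[-1]+ys[-1] = 11+11 = 22 → [9, 4, 9, 0, 2, 1, 9, 11, 22]
reverse → [22, 11, 9, 1, 2, 0, 9, 4, 9]
insert 2 at 9 → [22, 11, 9, 1, 2, 0, 9, 4, 9, 2]
sum = 69

69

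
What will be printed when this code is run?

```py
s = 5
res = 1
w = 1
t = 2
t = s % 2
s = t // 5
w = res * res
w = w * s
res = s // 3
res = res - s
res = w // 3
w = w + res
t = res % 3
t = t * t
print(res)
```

0

t = 5%2 = 1
s = 1//5 = 0
w = 1*1 = 1
w = 1*0 = 0
res = 0//3 = 0
res = 0-0 = 0
res = 0//3 = 0
w = 0+0 = 0
t = 0%3 = 0
t = 0*0 = 0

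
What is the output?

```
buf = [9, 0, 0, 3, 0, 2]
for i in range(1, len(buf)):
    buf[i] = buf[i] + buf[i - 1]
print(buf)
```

i=1: buf[1] = 0+9 = 9 → [9, 9, 0, 3, 0, 2]
i=2: buf[2] = 0+9 = 9 → [9, 9, 9, 3, 0, 2]
i=3: buf[3] = 3+9 = 12 → [9, 9, 9, 12, 0, 2]
i=4: buf[4] = 0+12 = 12 → [9, 9, 9, 12, 12, 2]
i=5: buf[5] = 2+12 = 14 → [9, 9, 9, 12, 12, 14]

[9, 9, 9, 12, 12, 14]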